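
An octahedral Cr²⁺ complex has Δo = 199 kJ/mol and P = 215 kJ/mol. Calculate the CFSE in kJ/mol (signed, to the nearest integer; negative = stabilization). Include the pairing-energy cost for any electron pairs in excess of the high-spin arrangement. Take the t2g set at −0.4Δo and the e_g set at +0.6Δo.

Group 6 minus oxidation state +2 gives a d⁴ configuration for Cr²⁺.
Δo < P, so pairing is avoided: the ground state is high-spin.
That gives t2g^3 e_g^1.
Orbital CFSE = -0.6Δo = -0.6 × 199 = -119 kJ/mol.
High-spin has no excess pairs, so no pairing correction applies.

-119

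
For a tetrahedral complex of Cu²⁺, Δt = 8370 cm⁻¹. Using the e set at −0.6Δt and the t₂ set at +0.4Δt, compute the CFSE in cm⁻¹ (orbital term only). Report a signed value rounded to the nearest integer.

Group 11 minus oxidation state +2 gives a d⁹ configuration for Cu²⁺.
Tetrahedral fields are weak (Δₜ ≈ 4/9 Δₒ), so electrons fill high-spin.
Configuration: e⁴ t₂⁵.
Orbital CFSE = 4(-0.6) + 5(0.4) = -0.4Δt = -0.4 × 8370 = -3348 cm⁻¹.

-3348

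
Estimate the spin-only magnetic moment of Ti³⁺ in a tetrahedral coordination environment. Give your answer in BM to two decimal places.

Ti sits in group 4; removing 3 electrons leaves Ti³⁺ with 4 − 3 = 1 d electrons.
With tetrahedral geometry the complex is necessarily high-spin.
Configuration: e^1 t2^0 → 1 unpaired electron.
μ(spin-only) = √[1(1+2)] = √3 ≈ 1.73 BM.

1.73 BM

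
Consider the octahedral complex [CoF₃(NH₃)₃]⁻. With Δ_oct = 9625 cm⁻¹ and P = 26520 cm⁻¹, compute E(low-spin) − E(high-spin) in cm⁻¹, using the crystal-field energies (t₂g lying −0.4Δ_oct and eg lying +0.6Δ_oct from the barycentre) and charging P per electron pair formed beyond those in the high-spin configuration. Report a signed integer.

Ligand charges: 3×(-1) from F⁻ and 3×(+0) from NH₃ sum to -3; with overall charge -1, Co is +2.
Co²⁺: group 9, so d-count = 9 − 2 = 7.
High-spin: t₂g⁵ eg², CFSE = -0.8Δ_oct = -7700 cm⁻¹.
For low-spin the configuration is t₂g⁶ eg¹: orbital energy -1.8 × 9625 = -17325 cm⁻¹, and 1 additional pair relative to high-spin adds 26520 cm⁻¹, giving 9195 cm⁻¹.
E(LS) − E(HS) = 9195 − (-7700) = 16895 cm⁻¹.

16895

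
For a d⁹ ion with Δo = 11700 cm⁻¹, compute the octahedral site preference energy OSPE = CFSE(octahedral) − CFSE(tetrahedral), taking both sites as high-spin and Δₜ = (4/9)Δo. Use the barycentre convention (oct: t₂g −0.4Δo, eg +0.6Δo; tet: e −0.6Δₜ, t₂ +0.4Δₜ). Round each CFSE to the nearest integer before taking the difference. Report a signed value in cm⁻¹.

Octahedral high-spin t2g^6 e_g^3: CFSE = -0.6 × 11700 = -7020 cm⁻¹.
Tetrahedral: e^4 t2^5, CFSE = 4(−0.6) + 5(+0.4) = -0.4Δₜ = -0.4 × (4/9) × 11700 = -2080 cm⁻¹.
Subtracting, OSPE = -7020 − (-2080) = -4940 cm⁻¹.

-4940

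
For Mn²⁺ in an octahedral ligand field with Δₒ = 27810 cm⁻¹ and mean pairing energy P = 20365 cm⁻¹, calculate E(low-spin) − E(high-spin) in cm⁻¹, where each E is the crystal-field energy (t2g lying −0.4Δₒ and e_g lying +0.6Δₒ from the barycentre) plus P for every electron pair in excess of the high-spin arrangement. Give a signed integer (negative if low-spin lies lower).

Mn²⁺: group 7, so d-count = 7 − 2 = 5.
In the high-spin limit (t2g^3 e_g^2) the orbital term is 0.0Δₒ = 0 cm⁻¹, with no excess pairing.
Low-spin t2g^5 e_g^0 gives -2.0Δₒ = -55620 cm⁻¹, but forming 2 extra pairs costs 2P = 40730 cm⁻¹, so E(LS) = -55620 + 40730 = -14890 cm⁻¹.
E(LS) − E(HS) = -14890 − (0) = -14890 cm⁻¹.

-14890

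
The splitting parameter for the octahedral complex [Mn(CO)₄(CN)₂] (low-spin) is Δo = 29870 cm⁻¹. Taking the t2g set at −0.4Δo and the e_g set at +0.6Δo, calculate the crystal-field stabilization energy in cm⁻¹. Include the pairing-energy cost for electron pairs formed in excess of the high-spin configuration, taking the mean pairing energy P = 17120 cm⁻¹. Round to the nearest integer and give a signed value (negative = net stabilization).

Ligand charges: 4×(+0) from CO and 2×(-1) from CN⁻ sum to -2; with overall charge +0, Mn is +2.
Group 7 minus oxidation state +2 gives a d⁵ configuration for Mn²⁺.
Electron filling gives t2g^5 e_g^0.
CFSE(orbital) = 5×(-0.4Δo) + 0×(0.6Δo) = -2.0Δo; with Δo = 29870 cm⁻¹ that is -59740 cm⁻¹.
High-spin d⁵ would be t2g^3 e_g^2 with 0 pairs; low-spin has 2, so 2 excess pairs cost +2P = +34240 cm⁻¹.
Combining: -59740 + 34240 = -25500 cm⁻¹.

-25500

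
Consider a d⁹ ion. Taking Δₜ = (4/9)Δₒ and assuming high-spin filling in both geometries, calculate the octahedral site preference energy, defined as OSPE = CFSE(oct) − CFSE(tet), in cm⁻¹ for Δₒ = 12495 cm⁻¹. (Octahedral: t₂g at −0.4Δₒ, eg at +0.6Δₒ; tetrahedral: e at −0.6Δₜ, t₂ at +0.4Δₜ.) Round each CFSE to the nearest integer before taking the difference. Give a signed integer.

In an octahedral site d⁹ (HS) is t₂g⁶ eg³, giving CFSE(oct) = -0.6Δₒ = -7497 cm⁻¹.
Tetrahedral e⁴ t₂⁵ gives -0.4Δₜ = -0.4 × (4/9) × 12495 = -2221 cm⁻¹.
OSPE = CFSE(oct) − CFSE(tet) = -7497 − (-2221) = -5276 cm⁻¹.

-5276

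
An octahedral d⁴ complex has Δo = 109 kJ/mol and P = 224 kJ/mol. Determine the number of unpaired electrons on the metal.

Since Δo = 109 kJ/mol < P = 224 kJ/mol, the complex adopts the high-spin configuration.
Configuration: t₂g³ eg¹.
Unpaired electrons: 4.

4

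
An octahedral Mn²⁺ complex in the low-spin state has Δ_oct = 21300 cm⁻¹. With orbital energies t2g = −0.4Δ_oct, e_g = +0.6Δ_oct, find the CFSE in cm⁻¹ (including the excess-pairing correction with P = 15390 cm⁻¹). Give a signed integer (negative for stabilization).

-11820

Mn is in group 7, so Mn²⁺ is d⁵ (7 − 2 = 5).
Electron filling gives t2g^5 e_g^0.
CFSE(orbital) = 5×(-0.4Δ_oct) + 0×(0.6Δ_oct) = -2.0Δ_oct; with Δ_oct = 21300 cm⁻¹ that is -42600 cm⁻¹.
High-spin d⁵ would be t2g^3 e_g^2 with 0 pairs; low-spin has 2, so 2 excess pairs cost +2P = +30780 cm⁻¹.
Combining: -42600 + 30780 = -11820 cm⁻¹.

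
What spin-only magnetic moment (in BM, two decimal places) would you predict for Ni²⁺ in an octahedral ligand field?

2.83 BM

Group 10 minus oxidation state +2 gives a d⁸ configuration for Ni²⁺.
For octahedral d⁸ the high- and low-spin configurations coincide.
Configuration: t₂g⁶ eg² → 2 unpaired electrons.
μ(spin-only) = √[2(2+2)] = √8 ≈ 2.83 BM.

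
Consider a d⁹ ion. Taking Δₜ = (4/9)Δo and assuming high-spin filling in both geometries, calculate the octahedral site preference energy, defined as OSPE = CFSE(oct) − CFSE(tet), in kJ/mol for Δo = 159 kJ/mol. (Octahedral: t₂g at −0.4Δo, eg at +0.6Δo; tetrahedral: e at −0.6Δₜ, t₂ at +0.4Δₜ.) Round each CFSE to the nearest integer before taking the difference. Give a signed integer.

Octahedral high-spin t₂g⁶ eg³: CFSE = -0.6 × 159 = -95 kJ/mol.
In a tetrahedral site the filling is e⁴ t₂⁵: CFSE(tet) = -0.4Δₜ = -0.4 × (4/9)(159) = -28 kJ/mol.
OSPE = -95 − (-28) = -67 kJ/mol.

-67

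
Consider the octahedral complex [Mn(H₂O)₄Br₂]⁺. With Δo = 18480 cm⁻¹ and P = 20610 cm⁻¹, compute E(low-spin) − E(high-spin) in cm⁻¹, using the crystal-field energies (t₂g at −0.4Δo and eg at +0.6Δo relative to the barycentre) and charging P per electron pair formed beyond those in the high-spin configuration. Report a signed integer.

2130

Ligand charges: 4×(+0) from H₂O and 2×(-1) from Br⁻ sum to -2; with overall charge +1, Mn is +3.
Mn³⁺: group 7, so d-count = 7 − 3 = 4.
High-spin: t₂g³ eg¹, CFSE = -0.6Δo = -11088 cm⁻¹.
Low-spin t₂g⁴ eg⁰ gives -1.6Δo = -29568 cm⁻¹, but forming 1 extra pair costs 1P = 20610 cm⁻¹, so E(LS) = -29568 + 20610 = -8958 cm⁻¹.
Thus E(LS) − E(HS) = 2130 cm⁻¹.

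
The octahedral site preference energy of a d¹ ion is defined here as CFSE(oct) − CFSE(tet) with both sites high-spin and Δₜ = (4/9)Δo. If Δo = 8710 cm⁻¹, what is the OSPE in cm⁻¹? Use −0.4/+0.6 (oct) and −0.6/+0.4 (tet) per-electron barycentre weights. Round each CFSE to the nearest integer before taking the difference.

In an octahedral site d¹ (HS) is t2g^1 e_g^0, giving CFSE(oct) = -0.4Δo = -3484 cm⁻¹.
Tetrahedral: e^1 t2^0, CFSE = 1(−0.6) + 0(+0.4) = -0.6Δₜ = -0.6 × (4/9) × 8710 = -2323 cm⁻¹.
OSPE = CFSE(oct) − CFSE(tet) = -3484 − (-2323) = -1161 cm⁻¹.

-1161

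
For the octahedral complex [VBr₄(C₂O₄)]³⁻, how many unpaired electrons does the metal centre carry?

2

Ligand charges: 4×(-1) from Br⁻ and 1×(-2) from C₂O₄²⁻ sum to -6; with overall charge -3, V is +3.
V is in group 5, so V³⁺ is d² (5 − 3 = 2).
Configuration: t2g^2 e_g^0, giving 2 unpaired electrons.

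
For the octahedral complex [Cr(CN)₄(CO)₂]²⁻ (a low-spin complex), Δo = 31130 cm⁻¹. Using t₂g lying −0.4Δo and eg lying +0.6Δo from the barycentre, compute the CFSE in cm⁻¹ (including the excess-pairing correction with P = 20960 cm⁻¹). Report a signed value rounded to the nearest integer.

Ligand charges: 4×(-1) from CN⁻ and 2×(+0) from CO sum to -4; with overall charge -2, Cr is +2.
Cr is in group 6, so Cr²⁺ is d⁴ (6 − 2 = 4).
The d⁴ electrons fill as t₂g⁴ eg⁰.
Orbital CFSE = 4(-0.4) + 0(0.6) = -1.6Δo = -1.6 × 31130 = -49808 cm⁻¹.
High-spin d⁴ would be t₂g³ eg¹ with 0 pairs; low-spin has 1, so 1 excess pair costs +1P = +20960 cm⁻¹.
Combining: -49808 + 20960 = -28848 cm⁻¹.

-28848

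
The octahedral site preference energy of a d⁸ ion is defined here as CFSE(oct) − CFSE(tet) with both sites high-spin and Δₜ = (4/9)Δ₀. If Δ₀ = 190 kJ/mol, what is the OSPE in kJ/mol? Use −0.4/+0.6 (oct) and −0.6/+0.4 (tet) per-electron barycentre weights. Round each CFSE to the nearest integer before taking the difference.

Octahedral high-spin t₂g⁶ eg²: CFSE = -1.2 × 190 = -228 kJ/mol.
Tetrahedral: e⁴ t₂⁴, CFSE = 4(−0.6) + 4(+0.4) = -0.8Δₜ = -0.8 × (4/9) × 190 = -68 kJ/mol.
OSPE = -228 − (-68) = -160 kJ/mol.

-160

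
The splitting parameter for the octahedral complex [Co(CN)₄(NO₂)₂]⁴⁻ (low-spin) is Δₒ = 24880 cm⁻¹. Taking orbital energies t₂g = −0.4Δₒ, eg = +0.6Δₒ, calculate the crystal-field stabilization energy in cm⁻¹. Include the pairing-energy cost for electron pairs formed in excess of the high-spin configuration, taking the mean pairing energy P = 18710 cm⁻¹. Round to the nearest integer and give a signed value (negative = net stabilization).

-26074

Ligand charges: 4×(-1) from CN⁻ and 2×(-1) from NO₂⁻ sum to -6; with overall charge -4, Co is +2.
Group 9 minus oxidation state +2 gives a d⁷ configuration for Co²⁺.
Electron filling gives t₂g⁶ eg¹.
CFSE(orbital) = 6×(-0.4Δₒ) + 1×(0.6Δₒ) = -1.8Δₒ; with Δₒ = 24880 cm⁻¹ that is -44784 cm⁻¹.
Pairing penalty: 3 pairs vs 2 in the high-spin reference → 1 extra × P = 18710 cm⁻¹.
Combining: -44784 + 18710 = -26074 cm⁻¹.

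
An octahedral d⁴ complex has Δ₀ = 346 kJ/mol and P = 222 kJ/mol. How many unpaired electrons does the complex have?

Since Δ₀ = 346 kJ/mol > P = 222 kJ/mol, the complex adopts the low-spin configuration.
Configuration: t₂g⁴ eg⁰.
Unpaired electrons: 2.

2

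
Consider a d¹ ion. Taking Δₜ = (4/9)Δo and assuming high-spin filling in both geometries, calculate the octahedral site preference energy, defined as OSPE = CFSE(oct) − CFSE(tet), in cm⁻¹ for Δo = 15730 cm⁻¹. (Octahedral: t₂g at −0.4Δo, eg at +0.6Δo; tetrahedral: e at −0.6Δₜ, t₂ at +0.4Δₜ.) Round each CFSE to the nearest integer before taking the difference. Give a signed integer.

Octahedral high-spin t₂g¹ eg⁰: CFSE = -0.4 × 15730 = -6292 cm⁻¹.
Tetrahedral: e¹ t₂⁰, CFSE = 1(−0.6) + 0(+0.4) = -0.6Δₜ = -0.6 × (4/9) × 15730 = -4195 cm⁻¹.
OSPE = CFSE(oct) − CFSE(tet) = -6292 − (-4195) = -2097 cm⁻¹.

-2097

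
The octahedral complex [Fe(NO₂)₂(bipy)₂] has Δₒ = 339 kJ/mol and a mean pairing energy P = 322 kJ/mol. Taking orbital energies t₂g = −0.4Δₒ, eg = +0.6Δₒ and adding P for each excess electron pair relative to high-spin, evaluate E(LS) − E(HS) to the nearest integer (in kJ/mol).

-34

Ligand charges: 2×(-1) from NO₂⁻ and 2×(+0) from bipy sum to -2; with overall charge +0, Fe is +2.
Group 8 minus oxidation state +2 gives a d⁶ configuration for Fe²⁺.
In the high-spin limit (t₂g⁴ eg²) the orbital term is -0.4Δₒ = -136 kJ/mol, with no excess pairing.
Low-spin: t₂g⁶ eg⁰, orbital CFSE = -2.4Δₒ = -814 kJ/mol; plus 2 excess pairs × P = +644 kJ/mol; total -170 kJ/mol.
Thus E(LS) − E(HS) = -34 kJ/mol.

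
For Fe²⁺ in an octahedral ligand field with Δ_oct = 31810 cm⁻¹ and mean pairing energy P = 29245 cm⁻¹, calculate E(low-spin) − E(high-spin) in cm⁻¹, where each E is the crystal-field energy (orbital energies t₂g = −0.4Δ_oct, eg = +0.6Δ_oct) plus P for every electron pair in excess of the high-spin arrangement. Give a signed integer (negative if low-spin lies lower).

Group 8 minus oxidation state +2 gives a d⁶ configuration for Fe²⁺.
In the high-spin limit (t₂g⁴ eg²) the orbital term is -0.4Δ_oct = -12724 cm⁻¹, with no excess pairing.
Low-spin t₂g⁶ eg⁰ gives -2.4Δ_oct = -76344 cm⁻¹, but forming 2 extra pairs costs 2P = 58490 cm⁻¹, so E(LS) = -76344 + 58490 = -17854 cm⁻¹.
The difference is -17854 − (-12724) = -5130 cm⁻¹, so low-spin lies lower.

-5130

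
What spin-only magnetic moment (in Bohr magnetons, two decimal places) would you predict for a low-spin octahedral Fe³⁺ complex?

Fe³⁺: group 8, so d-count = 8 − 3 = 5.
Configuration: t₂g⁵ eg⁰ → 1 unpaired electron.
μ(spin-only) = √[1(1+2)] = √3 ≈ 1.73 Bohr magnetons.

1.73 Bohr magnetons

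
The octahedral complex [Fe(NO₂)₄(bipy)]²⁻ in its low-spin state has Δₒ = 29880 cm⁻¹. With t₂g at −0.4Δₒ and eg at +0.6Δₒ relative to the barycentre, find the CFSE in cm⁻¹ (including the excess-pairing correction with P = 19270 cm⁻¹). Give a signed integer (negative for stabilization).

-33172

Ligand charges: 4×(-1) from NO₂⁻ and 1×(+0) from bipy sum to -4; with overall charge -2, Fe is +2.
Group 8 minus oxidation state +2 gives a d⁶ configuration for Fe²⁺.
Configuration: t₂g⁶ eg⁰.
The orbital stabilization is -2.4Δₒ = -2.4 × 29880 = -71712 cm⁻¹.
High-spin d⁶ would be t₂g⁴ eg² with 1 pair; low-spin has 3, so 2 excess pairs cost +2P = +38540 cm⁻¹.
Combining: -71712 + 38540 = -33172 cm⁻¹.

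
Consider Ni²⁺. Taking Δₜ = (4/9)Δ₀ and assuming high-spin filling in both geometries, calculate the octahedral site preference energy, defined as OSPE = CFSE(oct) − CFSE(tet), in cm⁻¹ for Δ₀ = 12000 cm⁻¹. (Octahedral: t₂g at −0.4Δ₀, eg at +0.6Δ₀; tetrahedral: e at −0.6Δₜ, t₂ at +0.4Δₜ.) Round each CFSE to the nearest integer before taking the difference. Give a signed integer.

-10133

Ni is in group 10, so Ni²⁺ is d⁸ (10 − 2 = 8).
In an octahedral site d⁸ (HS) is t₂g⁶ eg², giving CFSE(oct) = -1.2Δ₀ = -14400 cm⁻¹.
Tetrahedral e⁴ t₂⁴ gives -0.8Δₜ = -0.8 × (4/9) × 12000 = -4267 cm⁻¹.
Subtracting, OSPE = -14400 − (-4267) = -10133 cm⁻¹.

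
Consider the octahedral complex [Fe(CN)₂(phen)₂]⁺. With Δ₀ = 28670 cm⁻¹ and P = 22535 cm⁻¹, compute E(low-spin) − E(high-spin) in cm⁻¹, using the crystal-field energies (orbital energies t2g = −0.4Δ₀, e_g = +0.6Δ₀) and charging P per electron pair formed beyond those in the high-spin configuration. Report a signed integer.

-12270

Ligand charges: 2×(-1) from CN⁻ and 2×(+0) from phen sum to -2; with overall charge +1, Fe is +3.
Fe³⁺: group 8, so d-count = 8 − 3 = 5.
High-spin: t2g^3 e_g^2, CFSE = 0.0Δ₀ = 0 cm⁻¹.
Low-spin: t2g^5 e_g^0, orbital CFSE = -2.0Δ₀ = -57340 cm⁻¹; plus 2 excess pairs × P = +45070 cm⁻¹; total -12270 cm⁻¹.
E(LS) − E(HS) = -12270 − (0) = -12270 cm⁻¹.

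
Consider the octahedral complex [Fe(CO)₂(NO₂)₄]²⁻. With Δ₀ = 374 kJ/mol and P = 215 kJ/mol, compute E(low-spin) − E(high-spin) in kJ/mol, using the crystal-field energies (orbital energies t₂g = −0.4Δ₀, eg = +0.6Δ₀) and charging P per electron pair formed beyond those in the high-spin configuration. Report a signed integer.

Ligand charges: 2×(+0) from CO and 4×(-1) from NO₂⁻ sum to -4; with overall charge -2, Fe is +2.
Group 8 minus oxidation state +2 gives a d⁶ configuration for Fe²⁺.
In the high-spin limit (t₂g⁴ eg²) the orbital term is -0.4Δ₀ = -150 kJ/mol, with no excess pairing.
Low-spin t₂g⁶ eg⁰ gives -2.4Δ₀ = -898 kJ/mol, but forming 2 extra pairs costs 2P = 430 kJ/mol, so E(LS) = -898 + 430 = -468 kJ/mol.
The difference is -468 − (-150) = -318 kJ/mol, so low-spin lies lower.

-318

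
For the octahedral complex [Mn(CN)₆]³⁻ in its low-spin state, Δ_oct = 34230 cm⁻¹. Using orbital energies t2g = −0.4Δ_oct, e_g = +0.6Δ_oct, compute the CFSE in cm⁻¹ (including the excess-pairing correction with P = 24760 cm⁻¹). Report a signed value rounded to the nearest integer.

Each CN⁻ contributes -1; 6 × (-1) = -6. With overall charge -3, Mn is in the +3 oxidation state.
Group 7 minus oxidation state +3 gives a d⁴ configuration for Mn³⁺.
Configuration: t2g^4 e_g^0.
The orbital stabilization is -1.6Δ_oct = -1.6 × 34230 = -54768 cm⁻¹.
Pairing penalty: 1 pair vs 0 in the high-spin reference → 1 extra × P = 24760 cm⁻¹.
Net CFSE = -54768 + 24760 = -30008 cm⁻¹.

-30008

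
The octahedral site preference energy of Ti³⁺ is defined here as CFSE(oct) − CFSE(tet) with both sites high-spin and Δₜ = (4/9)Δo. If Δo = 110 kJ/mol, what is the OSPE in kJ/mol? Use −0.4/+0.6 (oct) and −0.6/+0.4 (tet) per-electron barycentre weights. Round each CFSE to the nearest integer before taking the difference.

Group 4 minus oxidation state +3 gives a d¹ configuration for Ti³⁺.
In an octahedral site d¹ (HS) is t2g^1 e_g^0, giving CFSE(oct) = -0.4Δo = -44 kJ/mol.
In a tetrahedral site the filling is e^1 t2^0: CFSE(tet) = -0.6Δₜ = -0.6 × (4/9)(110) = -29 kJ/mol.
OSPE = CFSE(oct) − CFSE(tet) = -44 − (-29) = -15 kJ/mol.

-15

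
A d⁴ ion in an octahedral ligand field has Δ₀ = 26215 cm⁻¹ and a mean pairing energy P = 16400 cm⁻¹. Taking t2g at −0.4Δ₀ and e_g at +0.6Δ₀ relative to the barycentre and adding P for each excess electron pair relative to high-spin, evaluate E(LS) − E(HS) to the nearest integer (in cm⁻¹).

-9815

In the high-spin limit (t2g^3 e_g^1) the orbital term is -0.6Δ₀ = -15729 cm⁻¹, with no excess pairing.
Low-spin t2g^4 e_g^0 gives -1.6Δ₀ = -41944 cm⁻¹, but forming 1 extra pair costs 1P = 16400 cm⁻¹, so E(LS) = -41944 + 16400 = -25544 cm⁻¹.
Thus E(LS) − E(HS) = -9815 cm⁻¹.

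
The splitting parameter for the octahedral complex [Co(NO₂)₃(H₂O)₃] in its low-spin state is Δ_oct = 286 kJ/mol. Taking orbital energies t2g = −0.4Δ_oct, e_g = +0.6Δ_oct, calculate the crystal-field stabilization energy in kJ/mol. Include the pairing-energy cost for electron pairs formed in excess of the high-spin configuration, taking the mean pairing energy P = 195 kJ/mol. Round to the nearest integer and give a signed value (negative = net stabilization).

Ligand charges: 3×(-1) from NO₂⁻ and 3×(+0) from H₂O sum to -3; with overall charge +0, Co is +3.
Co³⁺: group 9, so d-count = 9 − 3 = 6.
The d⁶ electrons fill as t2g^6 e_g^0.
Orbital CFSE = 6(-0.4) + 0(0.6) = -2.4Δ_oct = -2.4 × 286 = -686 kJ/mol.
Pairing penalty: 3 pairs vs 1 in the high-spin reference → 2 extra × P = 390 kJ/mol.
Overall CFSE = -686 + 390 = -296 kJ/mol.

-296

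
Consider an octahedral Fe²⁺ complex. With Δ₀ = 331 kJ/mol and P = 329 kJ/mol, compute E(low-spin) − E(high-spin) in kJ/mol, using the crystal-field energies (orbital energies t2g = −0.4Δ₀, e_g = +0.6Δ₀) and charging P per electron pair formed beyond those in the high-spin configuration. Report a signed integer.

Fe sits in group 8; removing 2 electrons leaves Fe²⁺ with 8 − 2 = 6 d electrons.
In the high-spin limit (t2g^4 e_g^2) the orbital term is -0.4Δ₀ = -132 kJ/mol, with no excess pairing.
Low-spin t2g^6 e_g^0 gives -2.4Δ₀ = -794 kJ/mol, but forming 2 extra pairs costs 2P = 658 kJ/mol, so E(LS) = -794 + 658 = -136 kJ/mol.
Thus E(LS) − E(HS) = -4 kJ/mol.

-4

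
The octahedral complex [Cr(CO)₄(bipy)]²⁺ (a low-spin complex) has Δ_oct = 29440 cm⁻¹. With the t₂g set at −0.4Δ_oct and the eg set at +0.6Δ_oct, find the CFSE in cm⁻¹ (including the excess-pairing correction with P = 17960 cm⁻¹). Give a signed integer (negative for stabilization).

Ligand charges: 4×(+0) from CO and 1×(+0) from bipy sum to +0; with overall charge +2, Cr is +2.
Cr is in group 6, so Cr²⁺ is d⁴ (6 − 2 = 4).
Electron filling gives t₂g⁴ eg⁰.
Orbital CFSE = 4(-0.4) + 0(0.6) = -1.6Δ_oct = -1.6 × 29440 = -47104 cm⁻¹.
High-spin d⁴ would be t₂g³ eg¹ with 0 pairs; low-spin has 1, so 1 excess pair costs +1P = +17960 cm⁻¹.
Overall CFSE = -47104 + 17960 = -29144 cm⁻¹.

-29144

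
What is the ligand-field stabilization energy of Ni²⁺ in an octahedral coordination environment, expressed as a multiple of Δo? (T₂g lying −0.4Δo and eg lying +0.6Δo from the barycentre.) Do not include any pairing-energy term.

-1.2 Δo

Ni is in group 10, so Ni²⁺ is d⁸ (10 − 2 = 8).
Configuration: t₂g⁶ eg².
CFSE = 6(-0.4Δo) + 2(0.6Δo) = -2.4Δo + 1.2Δo = -1.2Δo.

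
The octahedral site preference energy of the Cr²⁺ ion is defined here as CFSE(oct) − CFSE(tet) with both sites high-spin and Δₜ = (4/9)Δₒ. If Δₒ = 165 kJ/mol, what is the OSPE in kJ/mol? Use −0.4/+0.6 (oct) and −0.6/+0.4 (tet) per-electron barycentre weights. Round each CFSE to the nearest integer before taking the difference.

-70

Group 6 minus oxidation state +2 gives a d⁴ configuration for Cr²⁺.
In an octahedral site d⁴ (HS) is t2g^3 e_g^1, giving CFSE(oct) = -0.6Δₒ = -99 kJ/mol.
Tetrahedral e^2 t2^2 gives -0.4Δₜ = -0.4 × (4/9) × 165 = -29 kJ/mol.
OSPE = CFSE(oct) − CFSE(tet) = -99 − (-29) = -70 kJ/mol.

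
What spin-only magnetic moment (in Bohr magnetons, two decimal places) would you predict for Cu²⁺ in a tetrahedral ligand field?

1.73 Bohr magnetons

Cu sits in group 11; removing 2 electrons leaves Cu²⁺ with 11 − 2 = 9 d electrons.
Tetrahedral fields are weak (Δₜ ≈ 4/9 Δₒ), so electrons fill high-spin.
Configuration: e^4 t2^5 → 1 unpaired electron.
μ(spin-only) = √[1(1+2)] = √3 ≈ 1.73 Bohr magnetons.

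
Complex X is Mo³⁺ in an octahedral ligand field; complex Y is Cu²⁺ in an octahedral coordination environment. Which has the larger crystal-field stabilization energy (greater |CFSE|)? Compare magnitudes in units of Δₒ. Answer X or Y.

X: Mo is in group 6, so Mo³⁺ is d³ (6 − 3 = 3); t₂g³ eg⁰, CFSE = -1.2Δₒ.
Y: Cu²⁺: group 11, so d-count = 11 − 2 = 9; For octahedral d⁹ the high- and low-spin configurations coincide; t2g^6 e_g^3, CFSE = -0.6Δₒ.
So X has the larger |CFSE|.

X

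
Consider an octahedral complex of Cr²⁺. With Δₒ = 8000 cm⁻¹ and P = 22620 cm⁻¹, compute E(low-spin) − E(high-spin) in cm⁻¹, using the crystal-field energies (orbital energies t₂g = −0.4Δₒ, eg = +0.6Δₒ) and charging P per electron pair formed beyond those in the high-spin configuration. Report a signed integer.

14620

Cr sits in group 6; removing 2 electrons leaves Cr²⁺ with 6 − 2 = 4 d electrons.
High-spin: t₂g³ eg¹, CFSE = -0.6Δₒ = -4800 cm⁻¹.
Low-spin: t₂g⁴ eg⁰, orbital CFSE = -1.6Δₒ = -12800 cm⁻¹; plus 1 excess pair × P = +22620 cm⁻¹; total 9820 cm⁻¹.
E(LS) − E(HS) = 9820 − (-4800) = 14620 cm⁻¹.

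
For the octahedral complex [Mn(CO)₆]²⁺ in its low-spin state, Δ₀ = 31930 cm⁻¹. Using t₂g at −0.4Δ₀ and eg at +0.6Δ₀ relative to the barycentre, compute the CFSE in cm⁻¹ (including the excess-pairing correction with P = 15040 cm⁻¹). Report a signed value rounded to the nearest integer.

-33780

CO is neutral, so the +2 overall charge sits on Mn: oxidation state +2.
Mn is in group 7, so Mn²⁺ is d⁵ (7 − 2 = 5).
Electron filling gives t₂g⁵ eg⁰.
CFSE(orbital) = 5×(-0.4Δ₀) + 0×(0.6Δ₀) = -2.0Δ₀; with Δ₀ = 31930 cm⁻¹ that is -63860 cm⁻¹.
High-spin d⁵ would be t₂g³ eg² with 0 pairs; low-spin has 2, so 2 excess pairs cost +2P = +30080 cm⁻¹.
Overall CFSE = -63860 + 30080 = -33780 cm⁻¹.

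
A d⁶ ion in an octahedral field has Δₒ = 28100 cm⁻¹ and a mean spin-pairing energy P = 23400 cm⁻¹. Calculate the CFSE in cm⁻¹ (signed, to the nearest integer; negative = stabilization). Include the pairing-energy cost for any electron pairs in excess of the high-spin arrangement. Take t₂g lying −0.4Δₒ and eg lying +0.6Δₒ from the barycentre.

-20640

Since Δₒ = 28100 cm⁻¹ > P = 23400 cm⁻¹, the complex adopts the low-spin configuration.
That gives t₂g⁶ eg⁰.
Orbital CFSE = -2.4Δₒ = -2.4 × 28100 = -67440 cm⁻¹.
Excess pairs vs high-spin: 3 − 1 = 2; pairing cost = +46800 cm⁻¹.
Net CFSE = -67440 + 46800 = -20640 cm⁻¹.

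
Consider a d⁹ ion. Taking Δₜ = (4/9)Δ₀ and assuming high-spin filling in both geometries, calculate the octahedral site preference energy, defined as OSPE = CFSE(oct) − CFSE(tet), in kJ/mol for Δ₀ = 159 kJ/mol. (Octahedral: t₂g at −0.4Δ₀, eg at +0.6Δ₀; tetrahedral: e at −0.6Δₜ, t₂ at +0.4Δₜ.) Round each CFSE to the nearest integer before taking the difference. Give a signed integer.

Octahedral (high-spin): t₂g⁶ eg³, CFSE = 6(−0.4) + 3(+0.6) = -0.6Δ₀ = -0.6 × 159 = -95 kJ/mol.
In a tetrahedral site the filling is e⁴ t₂⁵: CFSE(tet) = -0.4Δₜ = -0.4 × (4/9)(159) = -28 kJ/mol.
OSPE = CFSE(oct) − CFSE(tet) = -95 − (-28) = -67 kJ/mol.

-67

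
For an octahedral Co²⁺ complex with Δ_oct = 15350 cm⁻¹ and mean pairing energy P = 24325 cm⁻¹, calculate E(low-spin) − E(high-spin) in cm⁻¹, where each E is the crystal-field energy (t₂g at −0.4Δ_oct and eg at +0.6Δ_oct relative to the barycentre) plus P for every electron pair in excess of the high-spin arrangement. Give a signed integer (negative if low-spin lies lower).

Group 9 minus oxidation state +2 gives a d⁷ configuration for Co²⁺.
In the high-spin limit (t₂g⁵ eg²) the orbital term is -0.8Δ_oct = -12280 cm⁻¹, with no excess pairing.
Low-spin t₂g⁶ eg¹ gives -1.8Δ_oct = -27630 cm⁻¹, but forming 1 extra pair costs 1P = 24325 cm⁻¹, so E(LS) = -27630 + 24325 = -3305 cm⁻¹.
The difference is -3305 − (-12280) = 8975 cm⁻¹, so high-spin lies lower.

8975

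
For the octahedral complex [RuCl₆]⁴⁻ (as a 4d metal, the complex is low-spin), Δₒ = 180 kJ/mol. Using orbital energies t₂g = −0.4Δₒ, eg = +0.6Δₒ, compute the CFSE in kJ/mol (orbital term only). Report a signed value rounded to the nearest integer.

Each Cl⁻ contributes -1; 6 × (-1) = -6. With overall charge -4, Ru is in the +2 oxidation state.
Ru sits in group 8; removing 2 electrons leaves Ru²⁺ with 8 − 2 = 6 d electrons.
Configuration: t₂g⁶ eg⁰.
CFSE(orbital) = 6×(-0.4Δₒ) + 0×(0.6Δₒ) = -2.4Δₒ; with Δₒ = 180 kJ/mol that is -432 kJ/mol.

-432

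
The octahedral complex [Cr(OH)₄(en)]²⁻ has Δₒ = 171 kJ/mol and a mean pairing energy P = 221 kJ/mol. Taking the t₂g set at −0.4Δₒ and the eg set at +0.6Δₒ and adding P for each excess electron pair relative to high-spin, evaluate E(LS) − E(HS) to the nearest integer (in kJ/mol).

Ligand charges: 4×(-1) from OH⁻ and 1×(+0) from en sum to -4; with overall charge -2, Cr is +2.
Group 6 minus oxidation state +2 gives a d⁴ configuration for Cr²⁺.
High-spin d⁴ fills as t₂g³ eg¹ with CFSE 3(−0.4) + 1(+0.6) = -0.6Δₒ = -103 kJ/mol.
Low-spin: t₂g⁴ eg⁰, orbital CFSE = -1.6Δₒ = -274 kJ/mol; plus 1 excess pair × P = +221 kJ/mol; total -53 kJ/mol.
The difference is -53 − (-103) = 50 kJ/mol, so high-spin lies lower.

50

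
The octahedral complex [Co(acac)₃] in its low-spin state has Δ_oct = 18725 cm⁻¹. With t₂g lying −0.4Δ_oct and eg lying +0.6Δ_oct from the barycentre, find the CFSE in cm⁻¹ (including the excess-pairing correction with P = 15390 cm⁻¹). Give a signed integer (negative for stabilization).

-14160

Each acac⁻ contributes -1; 3 × (-1) = -3. With overall charge +0, Co is in the +3 oxidation state.
Group 9 minus oxidation state +3 gives a d⁶ configuration for Co³⁺.
The d⁶ electrons fill as t₂g⁶ eg⁰.
CFSE(orbital) = 6×(-0.4Δ_oct) + 0×(0.6Δ_oct) = -2.4Δ_oct; with Δ_oct = 18725 cm⁻¹ that is -44940 cm⁻¹.
High-spin d⁶ would be t₂g⁴ eg² with 1 pair; low-spin has 3, so 2 excess pairs cost +2P = +30780 cm⁻¹.
Combining: -44940 + 30780 = -14160 cm⁻¹.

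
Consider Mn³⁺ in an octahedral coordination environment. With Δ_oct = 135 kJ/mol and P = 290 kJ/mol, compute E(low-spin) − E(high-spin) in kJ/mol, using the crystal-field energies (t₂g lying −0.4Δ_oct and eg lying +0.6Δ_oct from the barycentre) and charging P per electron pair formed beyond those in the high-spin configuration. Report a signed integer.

Mn is in group 7, so Mn³⁺ is d⁴ (7 − 3 = 4).
High-spin: t₂g³ eg¹, CFSE = -0.6Δ_oct = -81 kJ/mol.
Low-spin: t₂g⁴ eg⁰, orbital CFSE = -1.6Δ_oct = -216 kJ/mol; plus 1 excess pair × P = +290 kJ/mol; total 74 kJ/mol.
E(LS) − E(HS) = 74 − (-81) = 155 kJ/mol.

155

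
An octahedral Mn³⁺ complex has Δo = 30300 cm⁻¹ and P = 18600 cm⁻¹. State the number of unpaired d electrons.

2

Mn sits in group 7; removing 3 electrons leaves Mn³⁺ with 7 − 3 = 4 d electrons.
Here Δo > P (30300 > 18600), so the low-spin state is favoured.
Configuration: t₂g⁴ eg⁰.
Unpaired electrons: 2.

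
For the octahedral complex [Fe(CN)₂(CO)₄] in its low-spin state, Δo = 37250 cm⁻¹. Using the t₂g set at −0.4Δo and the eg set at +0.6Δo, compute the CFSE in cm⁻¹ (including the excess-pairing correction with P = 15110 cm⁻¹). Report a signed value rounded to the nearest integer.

-59180

Ligand charges: 2×(-1) from CN⁻ and 4×(+0) from CO sum to -2; with overall charge +0, Fe is +2.
Fe sits in group 8; removing 2 electrons leaves Fe²⁺ with 8 − 2 = 6 d electrons.
The d⁶ electrons fill as t₂g⁶ eg⁰.
CFSE(orbital) = 6×(-0.4Δo) + 0×(0.6Δo) = -2.4Δo; with Δo = 37250 cm⁻¹ that is -89400 cm⁻¹.
Pairing penalty: 3 pairs vs 1 in the high-spin reference → 2 extra × P = 30220 cm⁻¹.
Combining: -89400 + 30220 = -59180 cm⁻¹.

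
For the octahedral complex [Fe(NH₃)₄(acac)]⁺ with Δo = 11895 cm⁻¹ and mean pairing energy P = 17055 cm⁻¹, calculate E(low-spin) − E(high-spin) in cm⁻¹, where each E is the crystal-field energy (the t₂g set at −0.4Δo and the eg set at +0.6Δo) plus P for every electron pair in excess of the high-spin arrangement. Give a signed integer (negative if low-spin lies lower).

Ligand charges: 4×(+0) from NH₃ and 1×(-1) from acac⁻ sum to -1; with overall charge +1, Fe is +2.
Fe sits in group 8; removing 2 electrons leaves Fe²⁺ with 8 − 2 = 6 d electrons.
In the high-spin limit (t₂g⁴ eg²) the orbital term is -0.4Δo = -4758 cm⁻¹, with no excess pairing.
Low-spin: t₂g⁶ eg⁰, orbital CFSE = -2.4Δo = -28548 cm⁻¹; plus 2 excess pairs × P = +34110 cm⁻¹; total 5562 cm⁻¹.
Thus E(LS) − E(HS) = 10320 cm⁻¹.

10320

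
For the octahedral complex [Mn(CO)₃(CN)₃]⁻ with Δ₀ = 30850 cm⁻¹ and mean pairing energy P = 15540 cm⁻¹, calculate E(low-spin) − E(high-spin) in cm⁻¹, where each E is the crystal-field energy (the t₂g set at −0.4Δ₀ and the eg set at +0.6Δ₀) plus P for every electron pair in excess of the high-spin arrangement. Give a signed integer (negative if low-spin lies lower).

Ligand charges: 3×(+0) from CO and 3×(-1) from CN⁻ sum to -3; with overall charge -1, Mn is +2.
Mn sits in group 7; removing 2 electrons leaves Mn²⁺ with 7 − 2 = 5 d electrons.
High-spin d⁵ fills as t₂g³ eg² with CFSE 3(−0.4) + 2(+0.6) = 0.0Δ₀ = 0 cm⁻¹.
Low-spin: t₂g⁵ eg⁰, orbital CFSE = -2.0Δ₀ = -61700 cm⁻¹; plus 2 excess pairs × P = +31080 cm⁻¹; total -30620 cm⁻¹.
Thus E(LS) − E(HS) = -30620 cm⁻¹.

-30620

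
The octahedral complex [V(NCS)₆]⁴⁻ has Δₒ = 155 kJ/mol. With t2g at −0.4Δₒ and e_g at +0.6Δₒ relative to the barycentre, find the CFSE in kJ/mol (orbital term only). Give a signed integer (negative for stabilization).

-186

Each NCS⁻ contributes -1; 6 × (-1) = -6. With overall charge -4, V is in the +2 oxidation state.
V sits in group 5; removing 2 electrons leaves V²⁺ with 5 − 2 = 3 d electrons.
For octahedral d³ the high- and low-spin configurations coincide.
Configuration: t2g^3 e_g^0.
Orbital CFSE = 3(-0.4) + 0(0.6) = -1.2Δₒ = -1.2 × 155 = -186 kJ/mol.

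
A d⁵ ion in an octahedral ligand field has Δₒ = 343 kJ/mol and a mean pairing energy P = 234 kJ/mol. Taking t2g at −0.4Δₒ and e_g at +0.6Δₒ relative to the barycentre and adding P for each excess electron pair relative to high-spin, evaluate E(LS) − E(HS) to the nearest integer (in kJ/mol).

-218

In the high-spin limit (t2g^3 e_g^2) the orbital term is 0.0Δₒ = 0 kJ/mol, with no excess pairing.
Low-spin: t2g^5 e_g^0, orbital CFSE = -2.0Δₒ = -686 kJ/mol; plus 2 excess pairs × P = +468 kJ/mol; total -218 kJ/mol.
The difference is -218 − (0) = -218 kJ/mol, so low-spin lies lower.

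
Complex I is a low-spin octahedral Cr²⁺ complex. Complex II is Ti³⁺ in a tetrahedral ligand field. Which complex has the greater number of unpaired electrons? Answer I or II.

I: Cr is in group 6, so Cr²⁺ is d⁴ (6 − 2 = 4); t₂g⁴ eg⁰ → 2 unpaired.
II: Group 4 minus oxidation state +3 gives a d¹ configuration for Ti³⁺; Tetrahedral splitting is small, so the complex is high-spin; e¹ t₂⁰ → 1 unpaired.
So I has more unpaired electrons.

I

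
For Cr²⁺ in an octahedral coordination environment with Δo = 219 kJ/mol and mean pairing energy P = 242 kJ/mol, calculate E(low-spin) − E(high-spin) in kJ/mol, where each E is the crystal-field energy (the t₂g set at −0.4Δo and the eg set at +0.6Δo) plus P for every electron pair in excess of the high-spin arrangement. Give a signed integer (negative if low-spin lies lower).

Cr sits in group 6; removing 2 electrons leaves Cr²⁺ with 6 − 2 = 4 d electrons.
High-spin: t₂g³ eg¹, CFSE = -0.6Δo = -131 kJ/mol.
Low-spin: t₂g⁴ eg⁰, orbital CFSE = -1.6Δo = -350 kJ/mol; plus 1 excess pair × P = +242 kJ/mol; total -108 kJ/mol.
The difference is -108 − (-131) = 23 kJ/mol, so high-spin lies lower.

23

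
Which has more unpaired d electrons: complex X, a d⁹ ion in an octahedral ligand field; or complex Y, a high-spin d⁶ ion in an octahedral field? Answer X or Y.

X: t₂g⁶ eg³ → 1 unpaired.
Y: t₂g⁴ eg² → 4 unpaired.
So Y has more unpaired electrons.

Y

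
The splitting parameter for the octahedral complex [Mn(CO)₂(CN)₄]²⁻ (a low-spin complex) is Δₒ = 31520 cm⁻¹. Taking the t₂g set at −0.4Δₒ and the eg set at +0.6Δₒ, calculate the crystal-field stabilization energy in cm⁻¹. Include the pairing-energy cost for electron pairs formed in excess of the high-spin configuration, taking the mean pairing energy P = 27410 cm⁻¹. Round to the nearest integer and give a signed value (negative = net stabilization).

Ligand charges: 2×(+0) from CO and 4×(-1) from CN⁻ sum to -4; with overall charge -2, Mn is +2.
Mn is in group 7, so Mn²⁺ is d⁵ (7 − 2 = 5).
The d⁵ electrons fill as t₂g⁵ eg⁰.
CFSE(orbital) = 5×(-0.4Δₒ) + 0×(0.6Δₒ) = -2.0Δₒ; with Δₒ = 31520 cm⁻¹ that is -63040 cm⁻¹.
High-spin d⁵ would be t₂g³ eg² with 0 pairs; low-spin has 2, so 2 excess pairs cost +2P = +54820 cm⁻¹.
Combining: -63040 + 54820 = -8220 cm⁻¹.

-8220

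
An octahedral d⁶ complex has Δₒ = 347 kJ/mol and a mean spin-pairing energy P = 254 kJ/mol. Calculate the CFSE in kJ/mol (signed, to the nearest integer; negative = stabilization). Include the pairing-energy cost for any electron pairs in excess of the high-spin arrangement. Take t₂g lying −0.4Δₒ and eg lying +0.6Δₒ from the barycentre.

Since Δₒ = 347 kJ/mol > P = 254 kJ/mol, the complex adopts the low-spin configuration.
Filling d⁶ accordingly: t₂g⁶ eg⁰.
Orbital CFSE = -2.4Δₒ = -2.4 × 347 = -833 kJ/mol.
Excess pairs vs high-spin: 3 − 1 = 2; pairing cost = +508 kJ/mol.
Net CFSE = -833 + 508 = -325 kJ/mol.

-325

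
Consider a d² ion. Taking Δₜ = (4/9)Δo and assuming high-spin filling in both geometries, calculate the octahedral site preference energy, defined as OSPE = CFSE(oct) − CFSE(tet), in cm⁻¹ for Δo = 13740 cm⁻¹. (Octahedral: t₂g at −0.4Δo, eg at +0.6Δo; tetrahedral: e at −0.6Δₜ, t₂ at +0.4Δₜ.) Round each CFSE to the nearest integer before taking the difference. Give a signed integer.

-3664

Octahedral high-spin t₂g² eg⁰: CFSE = -0.8 × 13740 = -10992 cm⁻¹.
Tetrahedral: e² t₂⁰, CFSE = 2(−0.6) + 0(+0.4) = -1.2Δₜ = -1.2 × (4/9) × 13740 = -7328 cm⁻¹.
OSPE = CFSE(oct) − CFSE(tet) = -10992 − (-7328) = -3664 cm⁻¹.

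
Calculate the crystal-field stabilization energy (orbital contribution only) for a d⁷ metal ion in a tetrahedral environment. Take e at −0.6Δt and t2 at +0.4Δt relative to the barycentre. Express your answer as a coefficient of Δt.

-1.2 Δt

Tetrahedral splitting is small, so the complex is high-spin.
Configuration: e^4 t2^3.
CFSE = 4(-0.6Δt) + 3(0.4Δt) = -2.4Δt + 1.2Δt = -1.2Δt.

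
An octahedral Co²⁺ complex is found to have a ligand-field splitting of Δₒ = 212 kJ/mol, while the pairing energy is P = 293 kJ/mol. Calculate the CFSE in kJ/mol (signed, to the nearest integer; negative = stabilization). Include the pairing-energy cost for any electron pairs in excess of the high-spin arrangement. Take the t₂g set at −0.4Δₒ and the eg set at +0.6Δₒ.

-170

Co²⁺: group 9, so d-count = 9 − 2 = 7.
With Δₒ < P the complex is high-spin.
Filling d⁷ accordingly: t₂g⁵ eg².
Orbital CFSE = -0.8Δₒ = -0.8 × 212 = -170 kJ/mol.
High-spin has no excess pairs, so no pairing correction applies.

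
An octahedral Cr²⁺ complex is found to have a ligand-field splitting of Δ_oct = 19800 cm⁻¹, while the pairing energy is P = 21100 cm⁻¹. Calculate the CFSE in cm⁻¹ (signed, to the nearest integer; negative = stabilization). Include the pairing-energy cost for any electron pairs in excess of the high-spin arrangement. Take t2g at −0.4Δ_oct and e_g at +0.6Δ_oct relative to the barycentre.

Cr is in group 6, so Cr²⁺ is d⁴ (6 − 2 = 4).
Δ_oct < P, so pairing is avoided: the ground state is high-spin.
That gives t2g^3 e_g^1.
Orbital CFSE = -0.6Δ_oct = -0.6 × 19800 = -11880 cm⁻¹.
High-spin has no excess pairs, so no pairing correction applies.

-11880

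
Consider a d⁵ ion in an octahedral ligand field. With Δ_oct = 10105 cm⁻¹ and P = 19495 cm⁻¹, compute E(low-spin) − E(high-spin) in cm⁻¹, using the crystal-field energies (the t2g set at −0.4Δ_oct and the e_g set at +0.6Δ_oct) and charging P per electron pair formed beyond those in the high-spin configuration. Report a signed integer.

High-spin d⁵ fills as t2g^3 e_g^2 with CFSE 3(−0.4) + 2(+0.6) = 0.0Δ_oct = 0 cm⁻¹.
Low-spin: t2g^5 e_g^0, orbital CFSE = -2.0Δ_oct = -20210 cm⁻¹; plus 2 excess pairs × P = +38990 cm⁻¹; total 18780 cm⁻¹.
Thus E(LS) − E(HS) = 18780 cm⁻¹.

18780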